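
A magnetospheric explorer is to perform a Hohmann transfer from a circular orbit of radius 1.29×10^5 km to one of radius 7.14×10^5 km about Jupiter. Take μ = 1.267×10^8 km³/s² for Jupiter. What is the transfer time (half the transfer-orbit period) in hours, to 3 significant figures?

Transfer-ellipse semi-major axis a_t = (r₁ + r₂)/2 = (1.290×10^5 + 7.140×10^5)/2 = 4.215×10^5 km.
Half the transfer-orbit period gives t = π√(a_t³/μ) = 76380 s.
Converting: 76380 s ÷ 3600 s/hour = 21.2 hours.

t = 21.2 hours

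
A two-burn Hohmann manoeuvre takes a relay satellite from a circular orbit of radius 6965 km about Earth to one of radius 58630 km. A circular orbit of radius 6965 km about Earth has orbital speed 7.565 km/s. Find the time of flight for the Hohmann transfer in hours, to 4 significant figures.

From the circular-orbit relation v² = μ/r at r = 6965 km: μ = v²r = (7.565)² × 6965 = 3.98602×10^5 km³/s².
Transfer-ellipse semi-major axis a_t = (r₁ + r₂)/2 = (6965 + 58630)/2 = 32797.5 km.
Transfer time t = π√(a_t³/μ) = π√((32797.5)³ / 3.98602×10^5) = 29556 s.
Converting: 29556 s ÷ 3600 s/hour = 8.210 hours.

t = 8.210 hours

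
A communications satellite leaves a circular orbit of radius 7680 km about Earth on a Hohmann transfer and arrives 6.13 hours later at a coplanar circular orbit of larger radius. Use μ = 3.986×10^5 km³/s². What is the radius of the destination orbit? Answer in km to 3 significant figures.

Transfer time t = 6.13 hours = 22068 s, and t = π√(a_t³/μ).
So a_t = (μ t²/π²)^(1/3) = (3.986×10^5 × (22068)² / π²)^(1/3) = 26993 km.
Since a_t = (r₁ + r₂)/2, r₂ = 2a_t − r₁ = 2×26993 − 7680 = 46306 km.

r₂ = 46300 km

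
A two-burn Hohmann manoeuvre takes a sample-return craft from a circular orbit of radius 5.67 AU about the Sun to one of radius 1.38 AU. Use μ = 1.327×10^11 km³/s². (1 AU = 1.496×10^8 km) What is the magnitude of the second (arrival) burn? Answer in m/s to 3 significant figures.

In km: r₁ = 5.67 × 1.496×10^8 = 8.48232×10^8 km; r₂ = 1.38 × 1.496×10^8 = 2.06448×10^8 km.
Semi-major axis of the transfer orbit: a_t = (8.48232×10^8 + 2.06448×10^8)/2 = 5.2734×10^8 km.
On the circular orbit at r = 2.06448×10^8 km, v_c = √(μ/r) = 25.35304 km/s.
Transfer-orbit speed at the same r (vis-viva, a = a_t): v_t = √[μ(2/r − 1/a_t)] = 32.15452 km/s.
Δv₂ = |v_t − v_c| = |32.15452 − 25.35304| = 6.801 km/s.

Δv₂ = 6800 m/s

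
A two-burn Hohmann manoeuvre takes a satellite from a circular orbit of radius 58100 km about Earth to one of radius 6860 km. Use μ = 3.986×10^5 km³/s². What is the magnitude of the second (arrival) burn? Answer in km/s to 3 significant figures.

Δv₂ = 2.57 km/s

Transfer-ellipse semi-major axis a_t = (r₁ + r₂)/2 = (58100 + 6860)/2 = 32480 km.
On the circular orbit at r = 6860 km, v_c = √(μ/r) = 7.6227 km/s.
Transfer-orbit speed at the same r (vis-viva, a = a_t): v_t = √[μ(2/r − 1/a_t)] = 10.195 km/s.
Δv₂ = |v_t − v_c| = |10.195 − 7.6227| = 2.572 km/s.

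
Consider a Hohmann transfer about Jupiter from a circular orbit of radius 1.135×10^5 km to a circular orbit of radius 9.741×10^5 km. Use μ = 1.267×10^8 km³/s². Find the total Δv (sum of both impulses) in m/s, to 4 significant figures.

Semi-major axis of the transfer orbit: a_t = (1.135×10^5 + 9.741×10^5)/2 = 5.438×10^5 km.
At r₁ the circular-orbit speed is v₁ = √(μ/r₁) = 33.41 km/s.
Transfer-orbit speed at r₁ (vis-viva): v_p = √[μ(2/r₁ − 1/a_t)] = 44.72 km/s.
First burn Δv₁ = |v_p − v₁| = 11.31 km/s.
At r₂, v₂ = √(μ/r₂) = 11.4048 km/s.
Transfer-orbit speed at r₂: v_a = √[μ(2/r₂ − 1/a_t)] = 5.21033 km/s.
Second burn Δv₂ = |v₂ − v_a| = 6.194 km/s.
Total Δv = Δv₁ + Δv₂ = 17.50 km/s.

Δv = 17500 m/s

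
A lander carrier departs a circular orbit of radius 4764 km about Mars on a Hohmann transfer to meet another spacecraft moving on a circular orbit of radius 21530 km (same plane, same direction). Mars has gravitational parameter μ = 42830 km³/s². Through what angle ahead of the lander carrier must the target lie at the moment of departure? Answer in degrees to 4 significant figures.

φ = 94.11°

The Hohmann ellipse has a_t = (r₁ + r₂)/2 = 13147 km.
The half-period of the transfer ellipse is t = π√(a_t³/μ) = 22880 s.
Target angular speed ω₂ = √(μ/r₂³) = 6.551×10^-5 rad/s.
Angle swept by the target during transfer: ω₂·t = 1.499 rad = 85.89°.
Arrival is 180° from departure on the ellipse, so φ = 180° − 85.89° = 94.11°.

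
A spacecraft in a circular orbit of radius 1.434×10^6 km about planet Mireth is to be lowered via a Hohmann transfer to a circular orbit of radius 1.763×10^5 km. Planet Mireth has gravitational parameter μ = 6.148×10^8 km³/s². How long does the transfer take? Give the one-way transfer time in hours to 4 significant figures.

Semi-major axis of the transfer orbit: a_t = (1.434×10^6 + 1.763×10^5)/2 = 8.0515×10^5 km.
Half the transfer-orbit period gives t = π√(a_t³/μ) = 91540 s.
Converting: 91540 s ÷ 3600 s/hour = 25.43 hours.

t = 25.43 hours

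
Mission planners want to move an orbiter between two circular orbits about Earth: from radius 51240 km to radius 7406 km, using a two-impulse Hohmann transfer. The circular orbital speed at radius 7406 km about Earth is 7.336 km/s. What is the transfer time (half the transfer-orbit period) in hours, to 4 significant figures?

t = 6.941 hours

From the circular-orbit relation v² = μ/r at r = 7406 km: μ = v²r = (7.336)² × 7406 = 3.98568×10^5 km³/s².
The Hohmann ellipse has a_t = (r₁ + r₂)/2 = 29323 km.
Half the transfer-orbit period gives t = π√(a_t³/μ) = 24987 s.
Converting: 24987 s ÷ 3600 s/hour = 6.941 hours.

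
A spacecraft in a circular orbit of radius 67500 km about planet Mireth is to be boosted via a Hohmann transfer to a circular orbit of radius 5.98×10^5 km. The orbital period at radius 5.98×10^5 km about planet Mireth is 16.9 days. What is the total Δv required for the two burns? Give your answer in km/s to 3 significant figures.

From Kepler's third law T² = 4π²r³/μ at r = 5.98×10^5 km, T = 16.9 days = 16.9 × 86400 s = 1.46016×10^6 s: μ = 4π²r³/T² = 3.95970×10^6 km³/s².
Transfer-ellipse semi-major axis a_t = (r₁ + r₂)/2 = (67500 + 5.980×10^5)/2 = 3.3275×10^5 km.
At r₁ the circular-orbit speed is v₁ = √(μ/r₁) = 7.6591 km/s.
On the transfer ellipse at r₁, vis-viva gives v_p = √[μ(2/r₁ − 1/a_t)] = 10.268 km/s.
First burn Δv₁ = |v_p − v₁| = 2.609 km/s.
Circular speed at r₂: v₂ = √(μ/r₂) = 2.573 km/s.
Transfer-orbit speed at r₂: v_a = √[μ(2/r₂ − 1/a_t)] = 1.159 km/s.
Second burn Δv₂ = |v₂ − v_a| = 1.414 km/s.
Δv = Δv₁ + Δv₂ = 2.609 + 1.414 = 4.023 km/s.

Δv = 4.02 km/s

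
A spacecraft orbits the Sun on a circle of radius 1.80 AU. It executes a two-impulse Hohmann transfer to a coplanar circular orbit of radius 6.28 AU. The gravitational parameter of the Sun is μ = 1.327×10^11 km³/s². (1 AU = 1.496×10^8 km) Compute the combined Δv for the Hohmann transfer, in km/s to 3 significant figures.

In km: r₁ = 1.80 × 1.496×10^8 = 2.6928×10^8 km; r₂ = 6.28 × 1.496×10^8 = 9.39488×10^8 km.
Semi-major axis of the transfer orbit: a_t = (2.6928×10^8 + 9.39488×10^8)/2 = 6.04384×10^8 km.
At r₁ the circular-orbit speed is v₁ = √(μ/r₁) = 22.199 km/s.
On the transfer ellipse at r₁, v² = μ(2/r − 1/a) gives v_p = √[μ(2/r₁ − 1/a_t)] = 27.677 km/s.
First burn Δv₁ = |v_p − v₁| = 5.478 km/s.
At r₂, v₂ = √(μ/r₂) = 11.885 km/s.
Transfer-orbit speed at r₂: v_a = √[μ(2/r₂ − 1/a_t)] = 7.9330 km/s.
Second burn Δv₂ = |v₂ − v_a| = 3.952 km/s.
Total Δv = Δv₁ + Δv₂ = 9.430 km/s.

Δv = 9.43 km/s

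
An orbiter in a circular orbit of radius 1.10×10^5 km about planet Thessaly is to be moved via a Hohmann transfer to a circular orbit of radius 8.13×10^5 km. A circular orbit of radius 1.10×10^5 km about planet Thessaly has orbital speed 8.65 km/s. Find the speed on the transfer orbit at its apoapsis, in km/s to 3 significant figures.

v = 1.55 km/s

From the circular-orbit relation v² = μ/r at r = 1.10×10^5 km: μ = v²r = (8.65)² × 1.10×10^5 = 8.23048×10^6 km³/s².
Transfer-ellipse semi-major axis a_t = (r₁ + r₂)/2 = (1.100×10^5 + 8.130×10^5)/2 = 4.615×10^5 km.
At apoapsis, r = 8.130×10^5 km.
Applying v² = μ(2/r − 1/a_t): v = 1.553 km/s.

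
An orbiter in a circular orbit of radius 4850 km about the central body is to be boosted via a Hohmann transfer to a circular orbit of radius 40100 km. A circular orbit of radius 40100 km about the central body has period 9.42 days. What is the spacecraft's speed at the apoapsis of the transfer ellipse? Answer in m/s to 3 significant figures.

v = 144 m/s

From Kepler's third law T² = 4π²r³/μ at r = 40100 km, T = 9.42 days = 9.42 × 86400 s = 8.13888×10^5 s: μ = 4π²r³/T² = 3842.94 km³/s².
The Hohmann ellipse has a_t = (r₁ + r₂)/2 = 22475 km.
At apoapsis, r = 40100 km.
Vis-viva: v = √[μ(2/r − 1/a_t)] = √[3842.94 × (2/40100 − 1/22475)] = 0.1438 km/s.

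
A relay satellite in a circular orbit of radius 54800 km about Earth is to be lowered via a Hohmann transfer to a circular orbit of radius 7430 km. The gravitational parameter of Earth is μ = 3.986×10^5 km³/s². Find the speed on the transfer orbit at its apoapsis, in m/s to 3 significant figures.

Semi-major axis of the transfer orbit: a_t = (54800 + 7430)/2 = 31115 km.
At apoapsis, r = 54800 km.
Applying v² = μ(2/r − 1/a_t): v = 1.318 km/s.

v = 1320 m/s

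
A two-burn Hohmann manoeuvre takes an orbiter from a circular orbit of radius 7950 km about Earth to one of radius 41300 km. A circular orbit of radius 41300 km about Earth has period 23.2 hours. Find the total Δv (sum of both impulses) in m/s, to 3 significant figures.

From Kepler's third law T² = 4π²r³/μ at r = 41300 km, T = 23.2 hours = 23.2 × 3600 s = 83520 s: μ = 4π²r³/T² = 3.98684×10^5 km³/s².
The Hohmann ellipse has a_t = (r₁ + r₂)/2 = 24625 km.
Circular speed at r₁: v₁ = √(μ/r₁) = √(3.98684×10^5/7950) = 7.082 km/s.
On the transfer ellipse at r₁, vis-viva gives v_p = √[μ(2/r₁ − 1/a_t)] = 9.171 km/s.
First burn Δv₁ = |v_p − v₁| = 2.089 km/s.
Circular speed at r₂: v₂ = √(μ/r₂) = 3.107 km/s.
Transfer-orbit speed at r₂: v_a = √[μ(2/r₂ − 1/a_t)] = 1.765 km/s.
Second burn Δv₂ = |v₂ − v_a| = 1.342 km/s.
Total Δv = Δv₁ + Δv₂ = 3.431 km/s.

Δv = 3430 m/s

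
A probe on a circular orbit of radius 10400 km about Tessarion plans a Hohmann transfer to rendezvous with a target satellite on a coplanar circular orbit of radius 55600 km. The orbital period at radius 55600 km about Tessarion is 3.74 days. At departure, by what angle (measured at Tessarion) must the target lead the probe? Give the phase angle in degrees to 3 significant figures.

φ = 97.7°

From Kepler's third law T² = 4π²r³/μ at r = 55600 km, T = 3.74 days = 3.74 × 86400 s = 3.23136×10^5 s: μ = 4π²r³/T² = 64985.0 km³/s².
Semi-major axis of the transfer orbit: a_t = (10400 + 55600)/2 = 33000 km.
Transfer time t = π√(a_t³/μ) = 73878 s.
Target angular speed ω₂ = √(μ/r₂³) = 1.9444×10^-5 rad/s.
Angle swept by the target during transfer: ω₂·t = 1.4365 rad = 82.31°.
The probe traverses 180° on the transfer ellipse, so the target must lead by 180° − 82.31° = 97.7°.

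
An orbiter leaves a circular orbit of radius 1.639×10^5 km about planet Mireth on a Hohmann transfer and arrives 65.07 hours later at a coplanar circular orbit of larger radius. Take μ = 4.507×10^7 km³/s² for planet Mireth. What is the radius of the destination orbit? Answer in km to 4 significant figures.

r₂ = 1.097×10^6 km

Transfer time t = 65.07 hours = 2.34252×10^5 s, and t = π√(a_t³/μ).
So a_t = (μ t²/π²)^(1/3) = (4.507×10^7 × (2.34252×10^5)² / π²)^(1/3) = 6.3045×10^5 km.
Since a_t = (r₁ + r₂)/2, r₂ = 2a_t − r₁ = 2×6.3045×10^5 − 1.639×10^5 = 1.097×10^6 km.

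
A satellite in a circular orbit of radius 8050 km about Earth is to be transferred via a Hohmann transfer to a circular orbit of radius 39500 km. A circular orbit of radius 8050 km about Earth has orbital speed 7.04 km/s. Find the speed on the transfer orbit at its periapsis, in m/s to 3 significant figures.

v = 9070 m/s

From the circular-orbit relation v² = μ/r at r = 8050 km: μ = v²r = (7.04)² × 8050 = 3.98971×10^5 km³/s².
The Hohmann ellipse has a_t = (r₁ + r₂)/2 = 23775 km.
The periapsis of the transfer ellipse is at r = 8050 km.
From the vis-viva equation, v = √[μ(2/r − 1/a_t)] = 9.074 km/s.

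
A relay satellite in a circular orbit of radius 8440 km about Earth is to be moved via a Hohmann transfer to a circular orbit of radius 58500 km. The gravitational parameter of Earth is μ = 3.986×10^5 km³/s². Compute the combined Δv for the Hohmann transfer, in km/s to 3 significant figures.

Δv = 3.51 km/s

Semi-major axis of the transfer orbit: a_t = (8440 + 58500)/2 = 33470 km.
Circular speed at r₁: v₁ = √(μ/r₁) = √(3.986×10^5/8440) = 6.872 km/s.
Transfer-orbit speed at r₁ (vis-viva equation): v_p = √[μ(2/r₁ − 1/a_t)] = 9.085 km/s.
First burn Δv₁ = |v_p − v₁| = 2.213 km/s.
At r₂, v₂ = √(μ/r₂) = 2.61030 km/s.
Transfer-orbit speed at r₂: v_a = √[μ(2/r₂ − 1/a_t)] = 1.31079 km/s.
Second burn Δv₂ = |v₂ − v_a| = 1.300 km/s.
Total Δv = Δv₁ + Δv₂ = 3.513 km/s.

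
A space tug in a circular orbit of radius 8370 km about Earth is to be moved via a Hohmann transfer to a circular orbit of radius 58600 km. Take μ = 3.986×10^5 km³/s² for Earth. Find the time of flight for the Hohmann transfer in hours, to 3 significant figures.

Transfer-ellipse semi-major axis a_t = (r₁ + r₂)/2 = (8370 + 58600)/2 = 33485 km.
Half the transfer-orbit period gives t = π√(a_t³/μ) = 30490 s.
Converting: 30490 s ÷ 3600 s/hour = 8.47 hours.

t = 8.47 hours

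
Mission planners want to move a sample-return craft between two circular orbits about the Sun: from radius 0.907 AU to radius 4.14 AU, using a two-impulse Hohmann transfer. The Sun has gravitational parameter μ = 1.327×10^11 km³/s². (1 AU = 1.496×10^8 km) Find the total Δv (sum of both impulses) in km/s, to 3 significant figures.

In km: r₁ = 0.907 × 1.496×10^8 = 1.356872×10^8 km; r₂ = 4.14 × 1.496×10^8 = 6.19344×10^8 km.
Transfer-ellipse semi-major axis a_t = (r₁ + r₂)/2 = (1.356872×10^8 + 6.19344×10^8)/2 = 3.775156×10^8 km.
At r₁ the circular-orbit speed is v₁ = √(μ/r₁) = 31.273 km/s.
On the transfer ellipse at r₁, v² = μ(2/r − 1/a) gives v_p = √[μ(2/r₁ − 1/a_t)] = 40.056 km/s.
First burn Δv₁ = |v_p − v₁| = 8.7830 km/s.
At r₂, v₂ = √(μ/r₂) = 14.6376 km/s.
Transfer-orbit speed at r₂: v_a = √[μ(2/r₂ − 1/a_t)] = 8.77549 km/s.
Second burn Δv₂ = |v₂ − v_a| = 5.8621 km/s.
Δv = Δv₁ + Δv₂ = 8.7830 + 5.8621 = 14.65 km/s.

Δv = 14.6 km/s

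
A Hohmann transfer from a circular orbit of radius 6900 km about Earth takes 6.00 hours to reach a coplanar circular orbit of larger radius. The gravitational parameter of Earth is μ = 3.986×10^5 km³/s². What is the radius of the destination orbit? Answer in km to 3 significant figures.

r₂ = 46300 km

Transfer time t = 6.00 hours = 21600 s, and t = π√(a_t³/μ).
So a_t = (μ t²/π²)^(1/3) = (3.986×10^5 × (21600)² / π²)^(1/3) = 26610 km.
Since a_t = (r₁ + r₂)/2, r₂ = 2a_t − r₁ = 2×26610 − 6900 = 46320 km.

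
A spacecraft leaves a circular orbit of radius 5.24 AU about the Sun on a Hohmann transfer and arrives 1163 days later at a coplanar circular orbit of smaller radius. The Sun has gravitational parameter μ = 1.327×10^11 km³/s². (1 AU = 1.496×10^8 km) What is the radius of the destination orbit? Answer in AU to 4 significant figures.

In km: r₁ = 5.24 × 1.496×10^8 = 7.83904×10^8 km.
Transfer time t = 1163 days = 1.004832×10^8 s, and t = π√(a_t³/μ).
So a_t = (μ t²/π²)^(1/3) = (1.327×10^11 × (1.004832×10^8)² / π²)^(1/3) = 5.1395×10^8 km.
Since a_t = (r₁ + r₂)/2, r₂ = 2a_t − r₁ = 2×5.1395×10^8 − 7.83904×10^8 = 2.43996×10^8 km.
In AU: r₂ = 2.43996×10^8 / 1.496×10^8 = 1.631 AU.

r₂ = 1.631 AU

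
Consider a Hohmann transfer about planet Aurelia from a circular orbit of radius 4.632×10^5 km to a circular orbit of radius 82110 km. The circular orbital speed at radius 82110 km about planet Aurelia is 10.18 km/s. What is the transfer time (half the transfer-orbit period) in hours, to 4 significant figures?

t = 42.59 hours

From the circular-orbit relation v² = μ/r at r = 82110 km: μ = v²r = (10.18)² × 82110 = 8.50926×10^6 km³/s².
Semi-major axis of the transfer orbit: a_t = (4.632×10^5 + 82110)/2 = 2.72655×10^5 km.
Half the transfer-orbit period gives t = π√(a_t³/μ) = 1.5333×10^5 s.
Converting: 1.5333×10^5 s ÷ 3600 s/hour = 42.59 hours.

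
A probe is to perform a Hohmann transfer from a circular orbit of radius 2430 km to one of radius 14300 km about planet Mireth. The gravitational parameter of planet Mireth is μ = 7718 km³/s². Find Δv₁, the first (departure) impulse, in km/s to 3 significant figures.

The Hohmann ellipse has a_t = (r₁ + r₂)/2 = 8365 km.
Circular speed at r = 2430 km: v_c = √(μ/r) = 1.782 km/s.
Vis-viva on the transfer ellipse at r = 2430 km gives v_t = √[μ(2/r − 1/a_t)] = 2.330 km/s.
Δv₁ = |v_t − v_c| = |2.330 − 1.782| = 0.5480 km/s.

Δv₁ = 0.548 km/s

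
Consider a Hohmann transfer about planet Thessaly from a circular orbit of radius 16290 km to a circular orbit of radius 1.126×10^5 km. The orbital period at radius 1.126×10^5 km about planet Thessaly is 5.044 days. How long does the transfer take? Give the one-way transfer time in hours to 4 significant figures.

From Kepler's third law T² = 4π²r³/μ at r = 1.126×10^5 km, T = 5.044 days = 5.044 × 86400 s = 4.358016×10^5 s: μ = 4π²r³/T² = 2.96754×10^5 km³/s².
Transfer-ellipse semi-major axis a_t = (r₁ + r₂)/2 = (16290 + 1.126×10^5)/2 = 64445 km.
By Kepler's third law the transfer-orbit period is T = 2π√(a_t³/μ), so t = T/2 = 94350 s.
Converting: 94350 s ÷ 3600 s/hour = 26.21 hours.

t = 26.21 hours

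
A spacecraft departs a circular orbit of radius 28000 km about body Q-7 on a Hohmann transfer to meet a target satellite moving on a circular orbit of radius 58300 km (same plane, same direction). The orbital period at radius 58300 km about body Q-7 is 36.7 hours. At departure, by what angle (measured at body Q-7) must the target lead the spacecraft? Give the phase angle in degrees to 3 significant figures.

From Kepler's third law T² = 4π²r³/μ at r = 58300 km, T = 36.7 hours = 36.7 × 3600 s = 1.3212×10^5 s: μ = 4π²r³/T² = 4.48155×10^5 km³/s².
The Hohmann ellipse has a_t = (r₁ + r₂)/2 = 43150 km.
Transfer time t = π√(a_t³/μ) = 42060 s.
The target's mean motion on its circular orbit is ω₂ = √(μ/r₂³) = 4.756×10^-5 rad/s.
Angle swept by the target during transfer: ω₂·t = 2.000 rad = 114.6°.
The spacecraft traverses 180° on the transfer ellipse, so the target must lead by 180° − 114.6° = 65.4°.

φ = 65.4°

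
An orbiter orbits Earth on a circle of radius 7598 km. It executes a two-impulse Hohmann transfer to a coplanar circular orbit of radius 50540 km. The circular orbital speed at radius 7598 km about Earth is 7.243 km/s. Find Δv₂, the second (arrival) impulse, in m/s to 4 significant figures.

Δv₂ = 1373 m/s

From the circular-orbit relation v² = μ/r at r = 7598 km: μ = v²r = (7.243)² × 7598 = 3.98599×10^5 km³/s².
Transfer-ellipse semi-major axis a_t = (r₁ + r₂)/2 = (7598 + 50540)/2 = 29069 km.
Circular speed at r = 50540 km: v_c = √(μ/r) = 2.80835 km/s.
Transfer-orbit speed at the same r (vis-viva, a = a_t): v_t = √[μ(2/r − 1/a_t)] = 1.43577 km/s.
Δv₂ = |v_t − v_c| = |1.43577 − 2.80835| = 1.373 km/s.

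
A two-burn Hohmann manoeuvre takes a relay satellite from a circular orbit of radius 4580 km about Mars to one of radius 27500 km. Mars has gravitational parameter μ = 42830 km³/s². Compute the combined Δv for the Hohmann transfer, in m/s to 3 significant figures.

Δv = 1530 m/s

Semi-major axis of the transfer orbit: a_t = (4580 + 27500)/2 = 16040 km.
At r₁ the circular-orbit speed is v₁ = √(μ/r₁) = 3.0580 km/s.
Transfer-orbit speed at r₁ (vis-viva equation): v_p = √[μ(2/r₁ − 1/a_t)] = 4.0041 km/s.
First burn Δv₁ = |v_p − v₁| = 0.9461 km/s.
Circular speed at r₂: v₂ = √(μ/r₂) = 1.248 km/s.
Transfer-orbit speed at r₂: v_a = √[μ(2/r₂ − 1/a_t)] = 0.6669 km/s.
Second burn Δv₂ = |v₂ − v_a| = 0.5811 km/s.
Δv = Δv₁ + Δv₂ = 0.9461 + 0.5811 = 1.527 km/s.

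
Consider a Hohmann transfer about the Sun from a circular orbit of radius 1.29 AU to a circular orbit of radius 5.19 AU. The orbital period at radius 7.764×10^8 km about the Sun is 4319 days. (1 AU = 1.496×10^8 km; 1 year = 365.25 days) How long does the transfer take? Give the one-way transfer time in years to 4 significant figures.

t = 2.916 years

From Kepler's third law T² = 4π²r³/μ at r = 7.764×10^8 km, T = 4319 days = 4319 × 86400 s = 3.731616×10^8 s: μ = 4π²r³/T² = 1.32685×10^11 km³/s².
In km: r₁ = 1.29 × 1.496×10^8 = 1.92984×10^8 km; r₂ = 5.19 × 1.496×10^8 = 7.76424×10^8 km.
The Hohmann ellipse has a_t = (r₁ + r₂)/2 = 4.84704×10^8 km.
Transfer time t = π√(a_t³/μ) = π√((4.84704×10^8)³ / 1.32685×10^11) = 9.2035×10^7 s.
Converting: 9.2035×10^7 s ÷ 3.15576×10^7 s/year (365.25 × 86400) = 2.916 years.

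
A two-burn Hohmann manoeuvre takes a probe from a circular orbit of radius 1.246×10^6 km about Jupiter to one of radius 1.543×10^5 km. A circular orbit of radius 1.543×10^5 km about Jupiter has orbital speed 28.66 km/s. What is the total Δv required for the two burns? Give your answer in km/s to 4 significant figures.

Δv = 14.92 km/s

From the circular-orbit relation v² = μ/r at r = 1.543×10^5 km: μ = v²r = (28.66)² × 1.543×10^5 = 1.26741×10^8 km³/s².
The Hohmann ellipse has a_t = (r₁ + r₂)/2 = 7.0015×10^5 km.
At r₁ the circular-orbit speed is v₁ = √(μ/r₁) = 10.086 km/s.
On the transfer ellipse at r₁, vis-viva gives v_a = √[μ(2/r₁ − 1/a_t)] = 4.7346 km/s.
First burn Δv₁ = |v_a − v₁| = 5.351 km/s.
Circular speed at r₂: v₂ = √(μ/r₂) = 28.660 km/s.
Transfer-orbit speed at r₂: v_p = √[μ(2/r₂ − 1/a_t)] = 38.233 km/s.
Second burn Δv₂ = |v₂ − v_p| = 9.573 km/s.
Total Δv = Δv₁ + Δv₂ = 14.92 km/s.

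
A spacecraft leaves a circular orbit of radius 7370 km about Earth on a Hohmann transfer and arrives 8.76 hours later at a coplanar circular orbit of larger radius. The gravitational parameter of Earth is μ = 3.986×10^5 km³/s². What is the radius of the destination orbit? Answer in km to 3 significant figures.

r₂ = 61100 km

Transfer time t = 8.76 hours = 31536 s, and t = π√(a_t³/μ).
So a_t = (μ t²/π²)^(1/3) = (3.986×10^5 × (31536)² / π²)^(1/3) = 34247 km.
Since a_t = (r₁ + r₂)/2, r₂ = 2a_t − r₁ = 2×34247 − 7370 = 61124 km.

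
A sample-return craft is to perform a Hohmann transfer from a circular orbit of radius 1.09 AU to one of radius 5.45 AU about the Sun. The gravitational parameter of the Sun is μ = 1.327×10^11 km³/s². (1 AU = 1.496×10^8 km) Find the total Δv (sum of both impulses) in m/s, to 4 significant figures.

Δv = 13690 m/s

In km: r₁ = 1.09 × 1.496×10^8 = 1.63064×10^8 km; r₂ = 5.45 × 1.496×10^8 = 8.1532×10^8 km.
The Hohmann ellipse has a_t = (r₁ + r₂)/2 = 4.89192×10^8 km.
Circular speed at r₁: v₁ = √(μ/r₁) = √(1.327×10^11/1.63064×10^8) = 28.527 km/s.
On the transfer ellipse at r₁, vis-viva gives v_p = √[μ(2/r₁ − 1/a_t)] = 36.828 km/s.
First burn Δv₁ = |v_p − v₁| = 8.301 km/s.
Circular speed at r₂: v₂ = √(μ/r₂) = 12.758 km/s.
Transfer-orbit speed at r₂: v_a = √[μ(2/r₂ − 1/a_t)] = 7.3656 km/s.
Second burn Δv₂ = |v₂ − v_a| = 5.392 km/s.
Δv = Δv₁ + Δv₂ = 8.301 + 5.392 = 13.69 km/s.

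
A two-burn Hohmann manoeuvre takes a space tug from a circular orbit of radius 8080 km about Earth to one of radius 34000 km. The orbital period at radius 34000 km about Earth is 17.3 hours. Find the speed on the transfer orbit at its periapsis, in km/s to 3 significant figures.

From Kepler's third law T² = 4π²r³/μ at r = 34000 km, T = 17.3 hours = 17.3 × 3600 s = 62280 s: μ = 4π²r³/T² = 4.00036×10^5 km³/s².
The Hohmann ellipse has a_t = (r₁ + r₂)/2 = 21040 km.
The periapsis of the transfer ellipse is at r = 8080 km.
Applying v² = μ(2/r − 1/a_t): v = 8.945 km/s.

v = 8.94 km/s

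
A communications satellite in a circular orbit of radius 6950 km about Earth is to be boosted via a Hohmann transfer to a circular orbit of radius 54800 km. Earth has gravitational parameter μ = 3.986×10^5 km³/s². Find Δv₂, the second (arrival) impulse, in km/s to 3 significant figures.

Δv₂ = 1.42 km/s

The Hohmann ellipse has a_t = (r₁ + r₂)/2 = 30875 km.
Circular speed at r = 54800 km: v_c = √(μ/r) = 2.697 km/s.
Transfer-orbit speed at the same r (vis-viva, a = a_t): v_t = √[μ(2/r − 1/a_t)] = 1.280 km/s.
Δv₂ = |v_t − v_c| = |1.280 − 2.697| = 1.417 km/s.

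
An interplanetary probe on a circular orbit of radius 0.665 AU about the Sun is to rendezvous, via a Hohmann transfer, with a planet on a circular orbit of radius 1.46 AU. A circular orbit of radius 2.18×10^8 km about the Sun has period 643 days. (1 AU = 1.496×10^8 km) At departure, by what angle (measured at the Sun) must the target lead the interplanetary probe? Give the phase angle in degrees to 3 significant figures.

From Kepler's third law T² = 4π²r³/μ at r = 2.18×10^8 km, T = 643 days = 643 × 86400 s = 5.55552×10^7 s: μ = 4π²r³/T² = 1.32519×10^11 km³/s².
In km: r₁ = 0.665 × 1.496×10^8 = 9.9484×10^7 km; r₂ = 1.46 × 1.496×10^8 = 2.18416×10^8 km.
Semi-major axis of the transfer orbit: a_t = (9.9484×10^7 + 2.18416×10^8)/2 = 1.5895×10^8 km.
Transfer time t = π√(a_t³/μ) = 1.729×10^7 s.
Target angular speed ω₂ = √(μ/r₂³) = 1.128×10^-7 rad/s.
Angle swept by the target during transfer: ω₂·t = 1.950 rad = 111.7°.
The interplanetary probe traverses 180° on the transfer ellipse, so the target must lead by 180° − 111.7° = 68.3°.

φ = 68.3°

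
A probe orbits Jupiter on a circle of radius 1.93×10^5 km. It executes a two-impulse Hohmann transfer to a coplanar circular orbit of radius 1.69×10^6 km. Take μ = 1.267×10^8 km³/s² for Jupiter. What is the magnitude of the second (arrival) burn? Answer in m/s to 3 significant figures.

Δv₂ = 4740 m/s

Transfer-ellipse semi-major axis a_t = (r₁ + r₂)/2 = (1.930×10^5 + 1.690×10^6)/2 = 9.415×10^5 km.
On the circular orbit at r = 1.690×10^6 km, v_c = √(μ/r) = 8.6585 km/s.
Transfer-orbit speed at the same r (vis-viva, a = a_t): v_t = √[μ(2/r − 1/a_t)] = 3.9202 km/s.
Δv₂ = |v_t − v_c| = |3.9202 − 8.6585| = 4.738 km/s.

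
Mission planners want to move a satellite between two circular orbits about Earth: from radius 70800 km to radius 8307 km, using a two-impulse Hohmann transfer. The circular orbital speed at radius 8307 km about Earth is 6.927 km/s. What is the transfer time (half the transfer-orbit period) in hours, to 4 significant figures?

From the circular-orbit relation v² = μ/r at r = 8307 km: μ = v²r = (6.927)² × 8307 = 3.98598×10^5 km³/s².
Semi-major axis of the transfer orbit: a_t = (70800 + 8307)/2 = 39553.5 km.
Half the transfer-orbit period gives t = π√(a_t³/μ) = 39140 s.
Converting: 39140 s ÷ 3600 s/hour = 10.87 hours.

t = 10.87 hours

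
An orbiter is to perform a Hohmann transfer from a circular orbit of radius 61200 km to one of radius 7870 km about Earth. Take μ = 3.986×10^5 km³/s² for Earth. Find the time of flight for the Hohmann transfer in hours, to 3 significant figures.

t = 8.87 hours

Semi-major axis of the transfer orbit: a_t = (61200 + 7870)/2 = 34535 km.
By Kepler's third law the transfer-orbit period is T = 2π√(a_t³/μ), so t = T/2 = 31940 s.
Converting: 31940 s ÷ 3600 s/hour = 8.87 hours.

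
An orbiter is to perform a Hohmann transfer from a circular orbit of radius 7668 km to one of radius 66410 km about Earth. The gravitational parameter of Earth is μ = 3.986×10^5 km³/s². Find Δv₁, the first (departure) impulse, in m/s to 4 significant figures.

Δv₁ = 2444 m/s

Semi-major axis of the transfer orbit: a_t = (7668 + 66410)/2 = 37039 km.
On the circular orbit at r = 7668 km, v_c = √(μ/r) = 7.210 km/s.
Vis-viva on the transfer ellipse at r = 7668 km gives v_t = √[μ(2/r − 1/a_t)] = 9.654 km/s.
Δv₁ = |v_t − v_c| = |9.654 − 7.210| = 2.444 km/s.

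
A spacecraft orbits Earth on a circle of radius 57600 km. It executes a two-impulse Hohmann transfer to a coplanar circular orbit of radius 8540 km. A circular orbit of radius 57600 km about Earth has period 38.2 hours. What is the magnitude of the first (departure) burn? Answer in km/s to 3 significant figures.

Δv₁ = 1.29 km/s

From Kepler's third law T² = 4π²r³/μ at r = 57600 km, T = 38.2 hours = 38.2 × 3600 s = 1.3752×10^5 s: μ = 4π²r³/T² = 3.98929×10^5 km³/s².
The Hohmann ellipse has a_t = (r₁ + r₂)/2 = 33070 km.
On the circular orbit at r = 57600 km, v_c = √(μ/r) = 2.6317 km/s.
Transfer-orbit speed at the same r (vis-viva, a = a_t): v_t = √[μ(2/r − 1/a_t)] = 1.3374 km/s.
Δv₁ = |v_t − v_c| = |1.3374 − 2.6317| = 1.294 km/s.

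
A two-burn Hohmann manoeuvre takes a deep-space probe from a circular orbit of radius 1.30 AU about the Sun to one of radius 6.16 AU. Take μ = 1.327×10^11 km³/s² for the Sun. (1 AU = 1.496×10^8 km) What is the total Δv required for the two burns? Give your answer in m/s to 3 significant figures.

Δv = 12400 m/s

In km: r₁ = 1.30 × 1.496×10^8 = 1.9448×10^8 km; r₂ = 6.16 × 1.496×10^8 = 9.21536×10^8 km.
Transfer-ellipse semi-major axis a_t = (r₁ + r₂)/2 = (1.9448×10^8 + 9.21536×10^8)/2 = 5.58008×10^8 km.
At r₁ the circular-orbit speed is v₁ = √(μ/r₁) = 26.1215 km/s.
Transfer-orbit speed at r₁ (vis-viva equation): v_p = √[μ(2/r₁ − 1/a_t)] = 33.5687 km/s.
First burn Δv₁ = |v_p − v₁| = 7.447 km/s.
Circular speed at r₂: v₂ = √(μ/r₂) = 12.00 km/s.
Transfer-orbit speed at r₂: v_a = √[μ(2/r₂ − 1/a_t)] = 7.084 km/s.
Second burn Δv₂ = |v₂ − v_a| = 4.916 km/s.
Δv = Δv₁ + Δv₂ = 7.447 + 4.916 = 12.36 km/s.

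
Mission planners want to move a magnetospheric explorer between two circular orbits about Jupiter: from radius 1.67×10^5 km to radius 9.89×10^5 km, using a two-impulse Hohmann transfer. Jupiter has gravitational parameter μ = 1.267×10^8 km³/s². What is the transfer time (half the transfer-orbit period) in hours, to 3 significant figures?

t = 34.1 hours

Semi-major axis of the transfer orbit: a_t = (1.670×10^5 + 9.890×10^5)/2 = 5.780×10^5 km.
Transfer time t = π√(a_t³/μ) = π√((5.780×10^5)³ / 1.267×10^8) = 1.226×10^5 s.
Converting: 1.226×10^5 s ÷ 3600 s/hour = 34.1 hours.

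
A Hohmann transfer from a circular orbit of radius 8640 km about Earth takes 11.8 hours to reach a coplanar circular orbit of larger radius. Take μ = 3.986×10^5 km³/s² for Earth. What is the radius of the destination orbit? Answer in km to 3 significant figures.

Transfer time t = 11.8 hours = 42480 s, and t = π√(a_t³/μ).
So a_t = (μ t²/π²)^(1/3) = (3.986×10^5 × (42480)² / π²)^(1/3) = 41770 km.
Since a_t = (r₁ + r₂)/2, r₂ = 2a_t − r₁ = 2×41770 − 8640 = 74900 km.

r₂ = 74900 km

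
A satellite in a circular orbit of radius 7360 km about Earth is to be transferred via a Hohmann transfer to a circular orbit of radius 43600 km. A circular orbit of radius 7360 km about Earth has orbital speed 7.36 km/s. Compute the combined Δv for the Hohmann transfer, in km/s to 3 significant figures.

Δv = 3.67 km/s

From the circular-orbit relation v² = μ/r at r = 7360 km: μ = v²r = (7.36)² × 7360 = 3.98688×10^5 km³/s².
The Hohmann ellipse has a_t = (r₁ + r₂)/2 = 25480 km.
At r₁ the circular-orbit speed is v₁ = √(μ/r₁) = 7.3600 km/s.
Transfer-orbit speed at r₁ (v² = μ(2/r − 1/a)): v_p = √[μ(2/r₁ − 1/a_t)] = 9.6277 km/s.
First burn Δv₁ = |v_p − v₁| = 2.2677 km/s.
Circular speed at r₂: v₂ = √(μ/r₂) = 3.0239 km/s.
Transfer-orbit speed at r₂: v_a = √[μ(2/r₂ − 1/a_t)] = 1.6252 km/s.
Second burn Δv₂ = |v₂ − v_a| = 1.3987 km/s.
Δv = Δv₁ + Δv₂ = 2.2677 + 1.3987 = 3.666 km/s.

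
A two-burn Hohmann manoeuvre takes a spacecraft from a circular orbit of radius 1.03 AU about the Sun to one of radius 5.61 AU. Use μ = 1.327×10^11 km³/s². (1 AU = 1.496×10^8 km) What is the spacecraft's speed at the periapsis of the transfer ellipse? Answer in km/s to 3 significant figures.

In km: r₁ = 1.03 × 1.496×10^8 = 1.54088×10^8 km; r₂ = 5.61 × 1.496×10^8 = 8.39256×10^8 km.
The Hohmann ellipse has a_t = (r₁ + r₂)/2 = 4.96672×10^8 km.
The periapsis of the transfer ellipse is at r = 1.54088×10^8 km.
From the vis-viva equation, v = √[μ(2/r − 1/a_t)] = 38.15 km/s.

v = 38.1 km/s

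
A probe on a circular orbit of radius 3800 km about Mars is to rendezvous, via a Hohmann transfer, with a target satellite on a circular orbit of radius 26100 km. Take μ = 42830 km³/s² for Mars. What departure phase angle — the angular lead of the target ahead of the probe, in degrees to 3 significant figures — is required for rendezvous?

φ = 102°

Semi-major axis of the transfer orbit: a_t = (3800 + 26100)/2 = 14950 km.
Transfer time t = π√(a_t³/μ) = 27748 s.
The target's mean motion on its circular orbit is ω₂ = √(μ/r₂³) = 4.9081×10^-5 rad/s.
Angle swept by the target during transfer: ω₂·t = 1.3619 rad = 78.03°.
The probe traverses 180° on the transfer ellipse, so the target must lead by 180° − 78.03° = 102°.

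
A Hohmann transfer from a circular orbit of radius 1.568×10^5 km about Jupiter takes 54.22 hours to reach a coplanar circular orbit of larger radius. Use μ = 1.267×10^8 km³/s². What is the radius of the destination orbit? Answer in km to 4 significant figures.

Transfer time t = 54.22 hours = 1.95192×10^5 s, and t = π√(a_t³/μ).
So a_t = (μ t²/π²)^(1/3) = (1.267×10^8 × (1.95192×10^5)² / π²)^(1/3) = 7.8789×10^5 km.
Since a_t = (r₁ + r₂)/2, r₂ = 2a_t − r₁ = 2×7.8789×10^5 − 1.568×10^5 = 1.41898×10^6 km.

r₂ = 1.419×10^6 km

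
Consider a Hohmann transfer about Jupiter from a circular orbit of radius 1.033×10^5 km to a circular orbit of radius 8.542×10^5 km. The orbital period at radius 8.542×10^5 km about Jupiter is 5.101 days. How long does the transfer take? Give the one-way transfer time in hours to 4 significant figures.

t = 25.68 hours

From Kepler's third law T² = 4π²r³/μ at r = 8.542×10^5 km, T = 5.101 days = 5.101 × 86400 s = 4.407264×10^5 s: μ = 4π²r³/T² = 1.26678×10^8 km³/s².
Semi-major axis of the transfer orbit: a_t = (1.033×10^5 + 8.542×10^5)/2 = 4.7875×10^5 km.
By Kepler's third law the transfer-orbit period is T = 2π√(a_t³/μ), so t = T/2 = 92460 s.
Converting: 92460 s ÷ 3600 s/hour = 25.68 hours.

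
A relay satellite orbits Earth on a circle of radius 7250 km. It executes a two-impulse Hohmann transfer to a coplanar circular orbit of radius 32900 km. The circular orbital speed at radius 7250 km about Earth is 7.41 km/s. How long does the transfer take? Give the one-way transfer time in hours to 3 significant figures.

From the circular-orbit relation v² = μ/r at r = 7250 km: μ = v²r = (7.41)² × 7250 = 3.98084×10^5 km³/s².
Semi-major axis of the transfer orbit: a_t = (7250 + 32900)/2 = 20075 km.
Half the transfer-orbit period gives t = π√(a_t³/μ) = 14160 s.
Converting: 14160 s ÷ 3600 s/hour = 3.93 hours.

t = 3.93 hours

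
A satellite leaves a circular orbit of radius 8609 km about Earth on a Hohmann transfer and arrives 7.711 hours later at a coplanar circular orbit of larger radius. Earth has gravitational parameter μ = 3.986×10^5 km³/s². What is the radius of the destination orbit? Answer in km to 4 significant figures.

Transfer time t = 7.711 hours = 27759.6 s, and t = π√(a_t³/μ).
So a_t = (μ t²/π²)^(1/3) = (3.986×10^5 × (27759.6)² / π²)^(1/3) = 31455 km.
Since a_t = (r₁ + r₂)/2, r₂ = 2a_t − r₁ = 2×31455 − 8609 = 54301 km.

r₂ = 54300 km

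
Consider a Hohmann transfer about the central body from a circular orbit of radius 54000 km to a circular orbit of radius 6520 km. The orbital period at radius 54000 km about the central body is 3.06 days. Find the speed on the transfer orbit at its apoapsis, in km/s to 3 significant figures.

v = 0.596 km/s

From Kepler's third law T² = 4π²r³/μ at r = 54000 km, T = 3.06 days = 3.06 × 86400 s = 2.64384×10^5 s: μ = 4π²r³/T² = 88934.6 km³/s².
Transfer-ellipse semi-major axis a_t = (r₁ + r₂)/2 = (54000 + 6520)/2 = 30260 km.
At apoapsis, r = 54000 km.
From the vis-viva equation, v = √[μ(2/r − 1/a_t)] = 0.5957 km/s.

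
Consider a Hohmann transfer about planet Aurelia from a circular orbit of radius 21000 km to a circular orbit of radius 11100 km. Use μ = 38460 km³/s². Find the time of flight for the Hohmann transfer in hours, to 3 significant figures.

Semi-major axis of the transfer orbit: a_t = (21000 + 11100)/2 = 16050 km.
By Kepler's third law the transfer-orbit period is T = 2π√(a_t³/μ), so t = T/2 = 32570 s.
Converting: 32570 s ÷ 3600 s/hour = 9.05 hours.

t = 9.05 hours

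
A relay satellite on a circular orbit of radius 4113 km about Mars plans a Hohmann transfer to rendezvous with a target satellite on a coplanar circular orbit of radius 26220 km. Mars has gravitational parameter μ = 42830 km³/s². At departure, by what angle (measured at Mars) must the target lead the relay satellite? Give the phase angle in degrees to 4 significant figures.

φ = 100.8°

The Hohmann ellipse has a_t = (r₁ + r₂)/2 = 15166.5 km.
Transfer time t = π√(a_t³/μ) = 28353.3 s.
Target angular speed ω₂ = √(μ/r₂³) = 4.87444×10^-5 rad/s.
Angle swept by the target during transfer: ω₂·t = 1.3821 rad = 79.19°.
The relay satellite traverses 180° on the transfer ellipse, so the target must lead by 180° − 79.19° = 100.8°.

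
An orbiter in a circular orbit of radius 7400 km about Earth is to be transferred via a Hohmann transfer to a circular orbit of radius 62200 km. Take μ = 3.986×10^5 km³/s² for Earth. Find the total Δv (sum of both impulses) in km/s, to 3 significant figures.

The Hohmann ellipse has a_t = (r₁ + r₂)/2 = 34800 km.
At r₁ the circular-orbit speed is v₁ = √(μ/r₁) = 7.339 km/s.
On the transfer ellipse at r₁, v² = μ(2/r − 1/a) gives v_p = √[μ(2/r₁ − 1/a_t)] = 9.812 km/s.
First burn Δv₁ = |v_p − v₁| = 2.473 km/s.
Circular speed at r₂: v₂ = √(μ/r₂) = 2.531 km/s.
Transfer-orbit speed at r₂: v_a = √[μ(2/r₂ − 1/a_t)] = 1.167 km/s.
Second burn Δv₂ = |v₂ − v_a| = 1.364 km/s.
Δv = Δv₁ + Δv₂ = 2.473 + 1.364 = 3.837 km/s.

Δv = 3.84 km/s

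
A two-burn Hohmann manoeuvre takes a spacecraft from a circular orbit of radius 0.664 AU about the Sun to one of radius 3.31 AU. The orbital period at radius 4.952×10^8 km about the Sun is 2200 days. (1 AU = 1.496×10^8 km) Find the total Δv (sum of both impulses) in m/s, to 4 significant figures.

From Kepler's third law T² = 4π²r³/μ at r = 4.952×10^8 km, T = 2200 days = 2200 × 86400 s = 1.9008×10^8 s: μ = 4π²r³/T² = 1.32687×10^11 km³/s².
In km: r₁ = 0.664 × 1.496×10^8 = 9.93344×10^7 km; r₂ = 3.31 × 1.496×10^8 = 4.95176×10^8 km.
Semi-major axis of the transfer orbit: a_t = (9.93344×10^7 + 4.95176×10^8)/2 = 2.972552×10^8 km.
At r₁ the circular-orbit speed is v₁ = √(μ/r₁) = 36.55 km/s.
Transfer-orbit speed at r₁ (vis-viva): v_p = √[μ(2/r₁ − 1/a_t)] = 47.17 km/s.
First burn Δv₁ = |v_p − v₁| = 10.62 km/s.
At r₂, v₂ = √(μ/r₂) = 16.37 km/s.
Transfer-orbit speed at r₂: v_a = √[μ(2/r₂ − 1/a_t)] = 9.463 km/s.
Second burn Δv₂ = |v₂ − v_a| = 6.907 km/s.
Total Δv = Δv₁ + Δv₂ = 17.53 km/s.

Δv = 17530 m/s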